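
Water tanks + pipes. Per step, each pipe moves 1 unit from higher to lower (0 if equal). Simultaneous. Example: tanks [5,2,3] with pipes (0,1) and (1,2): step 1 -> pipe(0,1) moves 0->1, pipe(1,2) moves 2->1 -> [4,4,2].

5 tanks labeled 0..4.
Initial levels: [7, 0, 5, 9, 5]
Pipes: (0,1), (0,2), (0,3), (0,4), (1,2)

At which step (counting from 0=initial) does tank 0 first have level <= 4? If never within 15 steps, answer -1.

Answer: 3

Derivation:
Step 1: flows [0->1,0->2,3->0,0->4,2->1] -> levels [5 2 5 8 6]
Step 2: flows [0->1,0=2,3->0,4->0,2->1] -> levels [6 4 4 7 5]
Step 3: flows [0->1,0->2,3->0,0->4,1=2] -> levels [4 5 5 6 6]
Tank 0 first reaches <=4 at step 3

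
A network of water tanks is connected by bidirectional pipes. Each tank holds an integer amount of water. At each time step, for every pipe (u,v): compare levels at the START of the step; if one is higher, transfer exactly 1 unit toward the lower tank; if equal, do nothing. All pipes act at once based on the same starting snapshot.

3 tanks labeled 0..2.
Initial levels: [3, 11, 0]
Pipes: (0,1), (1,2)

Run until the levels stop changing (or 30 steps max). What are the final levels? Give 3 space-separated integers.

Answer: 4 6 4

Derivation:
Step 1: flows [1->0,1->2] -> levels [4 9 1]
Step 2: flows [1->0,1->2] -> levels [5 7 2]
Step 3: flows [1->0,1->2] -> levels [6 5 3]
Step 4: flows [0->1,1->2] -> levels [5 5 4]
Step 5: flows [0=1,1->2] -> levels [5 4 5]
Step 6: flows [0->1,2->1] -> levels [4 6 4]
Step 7: flows [1->0,1->2] -> levels [5 4 5]
  -> period-2 cycle: step 7 state = step 5 state; never stabilizes
  -> state at step 30: (30-5) mod 2 = 1, same as step 6 -> [4 6 4]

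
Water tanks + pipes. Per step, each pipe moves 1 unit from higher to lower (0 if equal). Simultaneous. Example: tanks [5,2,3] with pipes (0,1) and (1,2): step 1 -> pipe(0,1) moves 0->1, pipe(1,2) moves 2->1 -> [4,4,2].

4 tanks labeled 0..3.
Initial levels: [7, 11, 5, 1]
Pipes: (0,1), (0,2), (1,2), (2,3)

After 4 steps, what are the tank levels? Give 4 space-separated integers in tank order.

Step 1: flows [1->0,0->2,1->2,2->3] -> levels [7 9 6 2]
Step 2: flows [1->0,0->2,1->2,2->3] -> levels [7 7 7 3]
Step 3: flows [0=1,0=2,1=2,2->3] -> levels [7 7 6 4]
Step 4: flows [0=1,0->2,1->2,2->3] -> levels [6 6 7 5]

Answer: 6 6 7 5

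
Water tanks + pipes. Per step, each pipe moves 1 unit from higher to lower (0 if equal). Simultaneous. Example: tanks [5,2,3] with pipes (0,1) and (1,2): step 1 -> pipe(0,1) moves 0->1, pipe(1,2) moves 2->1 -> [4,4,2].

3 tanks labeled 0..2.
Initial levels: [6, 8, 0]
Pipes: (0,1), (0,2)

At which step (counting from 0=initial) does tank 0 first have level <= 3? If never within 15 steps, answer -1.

Step 1: flows [1->0,0->2] -> levels [6 7 1]
Step 2: flows [1->0,0->2] -> levels [6 6 2]
Step 3: flows [0=1,0->2] -> levels [5 6 3]
Step 4: flows [1->0,0->2] -> levels [5 5 4]
Step 5: flows [0=1,0->2] -> levels [4 5 5]
Step 6: flows [1->0,2->0] -> levels [6 4 4]
Step 7: flows [0->1,0->2] -> levels [4 5 5]
  -> period-2 cycle (repeats step 5); tank 0 never drops to <=3
Tank 0 never reaches <=3 within 15 steps

Answer: -1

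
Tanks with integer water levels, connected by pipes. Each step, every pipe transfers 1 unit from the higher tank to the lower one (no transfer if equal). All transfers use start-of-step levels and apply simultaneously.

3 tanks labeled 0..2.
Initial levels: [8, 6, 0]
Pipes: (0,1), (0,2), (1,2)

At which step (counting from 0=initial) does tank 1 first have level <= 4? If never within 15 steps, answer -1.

Step 1: flows [0->1,0->2,1->2] -> levels [6 6 2]
Step 2: flows [0=1,0->2,1->2] -> levels [5 5 4]
Step 3: flows [0=1,0->2,1->2] -> levels [4 4 6]
Tank 1 first reaches <=4 at step 3

Answer: 3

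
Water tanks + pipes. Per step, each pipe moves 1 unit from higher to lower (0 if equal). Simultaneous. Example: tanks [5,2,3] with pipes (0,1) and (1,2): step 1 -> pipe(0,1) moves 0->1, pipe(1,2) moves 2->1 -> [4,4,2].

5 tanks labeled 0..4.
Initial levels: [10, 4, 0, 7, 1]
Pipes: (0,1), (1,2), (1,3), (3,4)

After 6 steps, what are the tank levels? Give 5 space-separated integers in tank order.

Step 1: flows [0->1,1->2,3->1,3->4] -> levels [9 5 1 5 2]
Step 2: flows [0->1,1->2,1=3,3->4] -> levels [8 5 2 4 3]
Step 3: flows [0->1,1->2,1->3,3->4] -> levels [7 4 3 4 4]
Step 4: flows [0->1,1->2,1=3,3=4] -> levels [6 4 4 4 4]
Step 5: flows [0->1,1=2,1=3,3=4] -> levels [5 5 4 4 4]
Step 6: flows [0=1,1->2,1->3,3=4] -> levels [5 3 5 5 4]

Answer: 5 3 5 5 4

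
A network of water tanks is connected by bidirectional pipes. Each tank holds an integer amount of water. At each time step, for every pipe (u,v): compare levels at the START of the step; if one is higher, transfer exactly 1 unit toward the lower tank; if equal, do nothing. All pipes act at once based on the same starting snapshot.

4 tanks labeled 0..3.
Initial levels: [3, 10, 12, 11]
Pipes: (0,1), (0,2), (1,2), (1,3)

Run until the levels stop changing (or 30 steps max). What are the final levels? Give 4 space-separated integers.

Step 1: flows [1->0,2->0,2->1,3->1] -> levels [5 11 10 10]
Step 2: flows [1->0,2->0,1->2,1->3] -> levels [7 8 10 11]
Step 3: flows [1->0,2->0,2->1,3->1] -> levels [9 9 8 10]
Step 4: flows [0=1,0->2,1->2,3->1] -> levels [8 9 10 9]
Step 5: flows [1->0,2->0,2->1,1=3] -> levels [10 9 8 9]
Step 6: flows [0->1,0->2,1->2,1=3] -> levels [8 9 10 9]
  -> period-2 cycle: step 6 state = step 4 state; never stabilizes
  -> state at step 30: (30-4) mod 2 = 0, same as step 4 -> [8 9 10 9]

Answer: 8 9 10 9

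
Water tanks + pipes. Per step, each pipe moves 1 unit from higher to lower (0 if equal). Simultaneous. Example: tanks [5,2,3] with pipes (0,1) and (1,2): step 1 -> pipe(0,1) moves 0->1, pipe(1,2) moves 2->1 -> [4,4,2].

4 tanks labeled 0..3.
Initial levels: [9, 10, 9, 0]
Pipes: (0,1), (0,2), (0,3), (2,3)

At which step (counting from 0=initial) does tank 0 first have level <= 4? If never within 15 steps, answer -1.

Step 1: flows [1->0,0=2,0->3,2->3] -> levels [9 9 8 2]
Step 2: flows [0=1,0->2,0->3,2->3] -> levels [7 9 8 4]
Step 3: flows [1->0,2->0,0->3,2->3] -> levels [8 8 6 6]
Step 4: flows [0=1,0->2,0->3,2=3] -> levels [6 8 7 7]
Step 5: flows [1->0,2->0,3->0,2=3] -> levels [9 7 6 6]
Step 6: flows [0->1,0->2,0->3,2=3] -> levels [6 8 7 7]
  -> period-2 cycle (repeats step 4); tank 0 never drops to <=4
Tank 0 never reaches <=4 within 15 steps

Answer: -1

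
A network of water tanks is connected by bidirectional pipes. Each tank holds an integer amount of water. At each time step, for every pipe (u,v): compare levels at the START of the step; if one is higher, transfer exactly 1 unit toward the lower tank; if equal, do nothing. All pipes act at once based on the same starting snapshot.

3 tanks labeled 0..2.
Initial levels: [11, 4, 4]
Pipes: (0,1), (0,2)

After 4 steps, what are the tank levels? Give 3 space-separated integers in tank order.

Answer: 7 6 6

Derivation:
Step 1: flows [0->1,0->2] -> levels [9 5 5]
Step 2: flows [0->1,0->2] -> levels [7 6 6]
Step 3: flows [0->1,0->2] -> levels [5 7 7]
Step 4: flows [1->0,2->0] -> levels [7 6 6]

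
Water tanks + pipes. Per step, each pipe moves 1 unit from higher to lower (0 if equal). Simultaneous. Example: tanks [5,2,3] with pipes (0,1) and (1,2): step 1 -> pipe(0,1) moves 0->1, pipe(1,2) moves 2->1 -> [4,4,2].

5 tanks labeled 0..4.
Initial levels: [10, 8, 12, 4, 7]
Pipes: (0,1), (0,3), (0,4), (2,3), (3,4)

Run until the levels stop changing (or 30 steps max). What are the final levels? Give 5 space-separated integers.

Answer: 10 7 8 9 7

Derivation:
Step 1: flows [0->1,0->3,0->4,2->3,4->3] -> levels [7 9 11 7 7]
Step 2: flows [1->0,0=3,0=4,2->3,3=4] -> levels [8 8 10 8 7]
Step 3: flows [0=1,0=3,0->4,2->3,3->4] -> levels [7 8 9 8 9]
Step 4: flows [1->0,3->0,4->0,2->3,4->3] -> levels [10 7 8 9 7]
Step 5: flows [0->1,0->3,0->4,3->2,3->4] -> levels [7 8 9 8 9]
  -> period-2 cycle: step 5 state = step 3 state; never stabilizes
  -> state at step 30: (30-3) mod 2 = 1, same as step 4 -> [10 7 8 9 7]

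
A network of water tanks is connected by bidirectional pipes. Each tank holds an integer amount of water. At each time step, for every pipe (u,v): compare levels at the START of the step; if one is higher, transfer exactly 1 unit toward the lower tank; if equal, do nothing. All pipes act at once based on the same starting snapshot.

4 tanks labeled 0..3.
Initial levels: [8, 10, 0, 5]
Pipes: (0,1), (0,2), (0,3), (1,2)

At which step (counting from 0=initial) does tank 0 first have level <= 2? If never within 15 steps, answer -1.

Answer: -1

Derivation:
Step 1: flows [1->0,0->2,0->3,1->2] -> levels [7 8 2 6]
Step 2: flows [1->0,0->2,0->3,1->2] -> levels [6 6 4 7]
Step 3: flows [0=1,0->2,3->0,1->2] -> levels [6 5 6 6]
Step 4: flows [0->1,0=2,0=3,2->1] -> levels [5 7 5 6]
Step 5: flows [1->0,0=2,3->0,1->2] -> levels [7 5 6 5]
Step 6: flows [0->1,0->2,0->3,2->1] -> levels [4 7 6 6]
Step 7: flows [1->0,2->0,3->0,1->2] -> levels [7 5 6 5]
  -> period-2 cycle (repeats step 5); tank 0 never drops to <=2
Tank 0 never reaches <=2 within 15 steps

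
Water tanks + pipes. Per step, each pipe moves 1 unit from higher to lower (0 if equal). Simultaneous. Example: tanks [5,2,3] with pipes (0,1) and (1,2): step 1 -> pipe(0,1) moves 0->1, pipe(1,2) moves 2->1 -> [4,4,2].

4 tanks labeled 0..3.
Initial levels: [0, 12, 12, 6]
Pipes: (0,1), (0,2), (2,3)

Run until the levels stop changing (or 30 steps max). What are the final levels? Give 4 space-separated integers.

Answer: 9 7 6 8

Derivation:
Step 1: flows [1->0,2->0,2->3] -> levels [2 11 10 7]
Step 2: flows [1->0,2->0,2->3] -> levels [4 10 8 8]
Step 3: flows [1->0,2->0,2=3] -> levels [6 9 7 8]
Step 4: flows [1->0,2->0,3->2] -> levels [8 8 7 7]
Step 5: flows [0=1,0->2,2=3] -> levels [7 8 8 7]
Step 6: flows [1->0,2->0,2->3] -> levels [9 7 6 8]
Step 7: flows [0->1,0->2,3->2] -> levels [7 8 8 7]
  -> period-2 cycle: step 7 state = step 5 state; never stabilizes
  -> state at step 30: (30-5) mod 2 = 1, same as step 6 -> [9 7 6 8]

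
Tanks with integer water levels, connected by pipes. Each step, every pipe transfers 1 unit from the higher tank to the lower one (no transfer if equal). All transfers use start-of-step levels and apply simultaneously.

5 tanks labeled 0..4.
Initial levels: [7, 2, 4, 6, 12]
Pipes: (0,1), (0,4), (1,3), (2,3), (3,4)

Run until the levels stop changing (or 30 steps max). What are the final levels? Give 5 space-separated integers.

Answer: 5 8 6 4 8

Derivation:
Step 1: flows [0->1,4->0,3->1,3->2,4->3] -> levels [7 4 5 5 10]
Step 2: flows [0->1,4->0,3->1,2=3,4->3] -> levels [7 6 5 5 8]
Step 3: flows [0->1,4->0,1->3,2=3,4->3] -> levels [7 6 5 7 6]
Step 4: flows [0->1,0->4,3->1,3->2,3->4] -> levels [5 8 6 4 8]
Step 5: flows [1->0,4->0,1->3,2->3,4->3] -> levels [7 6 5 7 6]
  -> period-2 cycle: step 5 state = step 3 state; never stabilizes
  -> state at step 30: (30-3) mod 2 = 1, same as step 4 -> [5 8 6 4 8]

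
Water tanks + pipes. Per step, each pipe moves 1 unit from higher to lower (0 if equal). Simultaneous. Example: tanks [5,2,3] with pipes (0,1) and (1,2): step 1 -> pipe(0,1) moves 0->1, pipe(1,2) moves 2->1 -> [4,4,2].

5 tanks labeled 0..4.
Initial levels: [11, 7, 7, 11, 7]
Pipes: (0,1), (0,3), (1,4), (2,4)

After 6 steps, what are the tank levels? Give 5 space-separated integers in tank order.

Answer: 10 8 7 9 9

Derivation:
Step 1: flows [0->1,0=3,1=4,2=4] -> levels [10 8 7 11 7]
Step 2: flows [0->1,3->0,1->4,2=4] -> levels [10 8 7 10 8]
Step 3: flows [0->1,0=3,1=4,4->2] -> levels [9 9 8 10 7]
Step 4: flows [0=1,3->0,1->4,2->4] -> levels [10 8 7 9 9]
Step 5: flows [0->1,0->3,4->1,4->2] -> levels [8 10 8 10 7]
Step 6: flows [1->0,3->0,1->4,2->4] -> levels [10 8 7 9 9]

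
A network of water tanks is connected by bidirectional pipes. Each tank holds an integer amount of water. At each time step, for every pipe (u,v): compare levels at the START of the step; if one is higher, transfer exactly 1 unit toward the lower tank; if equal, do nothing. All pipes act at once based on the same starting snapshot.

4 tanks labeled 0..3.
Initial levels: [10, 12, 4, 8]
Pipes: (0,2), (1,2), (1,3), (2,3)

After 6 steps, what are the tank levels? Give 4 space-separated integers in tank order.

Step 1: flows [0->2,1->2,1->3,3->2] -> levels [9 10 7 8]
Step 2: flows [0->2,1->2,1->3,3->2] -> levels [8 8 10 8]
Step 3: flows [2->0,2->1,1=3,2->3] -> levels [9 9 7 9]
Step 4: flows [0->2,1->2,1=3,3->2] -> levels [8 8 10 8]
  -> period-2 cycle: step 4 state = step 2 state
  -> state at step 6: (6-2) mod 2 = 0, same as step 2 -> [8 8 10 8]

Answer: 8 8 10 8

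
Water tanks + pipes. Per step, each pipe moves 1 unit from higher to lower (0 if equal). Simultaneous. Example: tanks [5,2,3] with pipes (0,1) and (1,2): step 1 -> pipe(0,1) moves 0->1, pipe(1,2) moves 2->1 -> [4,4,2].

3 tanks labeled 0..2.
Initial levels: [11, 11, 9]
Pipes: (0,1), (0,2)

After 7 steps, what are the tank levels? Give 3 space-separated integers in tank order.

Answer: 9 11 11

Derivation:
Step 1: flows [0=1,0->2] -> levels [10 11 10]
Step 2: flows [1->0,0=2] -> levels [11 10 10]
Step 3: flows [0->1,0->2] -> levels [9 11 11]
Step 4: flows [1->0,2->0] -> levels [11 10 10]
  -> period-2 cycle: step 4 state = step 2 state
  -> state at step 7: (7-2) mod 2 = 1, same as step 3 -> [9 11 11]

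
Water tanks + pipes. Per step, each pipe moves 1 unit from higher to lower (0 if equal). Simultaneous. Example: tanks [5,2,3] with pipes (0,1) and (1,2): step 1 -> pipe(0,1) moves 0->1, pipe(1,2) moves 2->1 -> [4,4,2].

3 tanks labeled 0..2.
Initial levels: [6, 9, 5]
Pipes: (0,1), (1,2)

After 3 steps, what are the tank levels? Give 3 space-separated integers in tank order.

Step 1: flows [1->0,1->2] -> levels [7 7 6]
Step 2: flows [0=1,1->2] -> levels [7 6 7]
Step 3: flows [0->1,2->1] -> levels [6 8 6]

Answer: 6 8 6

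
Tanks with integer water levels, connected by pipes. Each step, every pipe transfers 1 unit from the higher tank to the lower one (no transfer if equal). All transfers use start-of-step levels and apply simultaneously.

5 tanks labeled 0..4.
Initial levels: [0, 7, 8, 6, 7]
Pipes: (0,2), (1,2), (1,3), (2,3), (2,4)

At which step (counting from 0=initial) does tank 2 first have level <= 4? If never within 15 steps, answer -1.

Step 1: flows [2->0,2->1,1->3,2->3,2->4] -> levels [1 7 4 8 8]
Tank 2 first reaches <=4 at step 1

Answer: 1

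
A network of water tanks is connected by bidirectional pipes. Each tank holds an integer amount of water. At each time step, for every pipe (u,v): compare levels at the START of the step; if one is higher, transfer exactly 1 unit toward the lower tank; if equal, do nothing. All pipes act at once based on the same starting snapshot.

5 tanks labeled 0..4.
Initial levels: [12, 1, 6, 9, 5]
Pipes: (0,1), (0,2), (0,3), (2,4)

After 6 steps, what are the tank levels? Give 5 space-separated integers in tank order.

Answer: 8 6 6 6 7

Derivation:
Step 1: flows [0->1,0->2,0->3,2->4] -> levels [9 2 6 10 6]
Step 2: flows [0->1,0->2,3->0,2=4] -> levels [8 3 7 9 6]
Step 3: flows [0->1,0->2,3->0,2->4] -> levels [7 4 7 8 7]
Step 4: flows [0->1,0=2,3->0,2=4] -> levels [7 5 7 7 7]
Step 5: flows [0->1,0=2,0=3,2=4] -> levels [6 6 7 7 7]
Step 6: flows [0=1,2->0,3->0,2=4] -> levels [8 6 6 6 7]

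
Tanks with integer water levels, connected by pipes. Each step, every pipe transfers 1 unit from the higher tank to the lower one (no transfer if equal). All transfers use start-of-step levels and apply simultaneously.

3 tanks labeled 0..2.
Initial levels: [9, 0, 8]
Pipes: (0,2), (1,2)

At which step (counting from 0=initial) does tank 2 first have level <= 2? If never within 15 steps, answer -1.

Answer: -1

Derivation:
Step 1: flows [0->2,2->1] -> levels [8 1 8]
Step 2: flows [0=2,2->1] -> levels [8 2 7]
Step 3: flows [0->2,2->1] -> levels [7 3 7]
Step 4: flows [0=2,2->1] -> levels [7 4 6]
Step 5: flows [0->2,2->1] -> levels [6 5 6]
Step 6: flows [0=2,2->1] -> levels [6 6 5]
Step 7: flows [0->2,1->2] -> levels [5 5 7]
Step 8: flows [2->0,2->1] -> levels [6 6 5]
  -> period-2 cycle (repeats step 6); tank 2 never drops to <=2
Tank 2 never reaches <=2 within 15 steps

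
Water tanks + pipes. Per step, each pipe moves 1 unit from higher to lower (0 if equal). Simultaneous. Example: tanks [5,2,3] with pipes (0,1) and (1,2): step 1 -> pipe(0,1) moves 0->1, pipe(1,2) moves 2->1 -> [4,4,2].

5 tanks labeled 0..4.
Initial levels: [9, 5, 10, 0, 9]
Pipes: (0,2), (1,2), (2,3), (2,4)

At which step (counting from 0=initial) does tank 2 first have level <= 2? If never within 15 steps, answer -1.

Step 1: flows [2->0,2->1,2->3,2->4] -> levels [10 6 6 1 10]
Step 2: flows [0->2,1=2,2->3,4->2] -> levels [9 6 7 2 9]
Step 3: flows [0->2,2->1,2->3,4->2] -> levels [8 7 7 3 8]
Step 4: flows [0->2,1=2,2->3,4->2] -> levels [7 7 8 4 7]
Step 5: flows [2->0,2->1,2->3,2->4] -> levels [8 8 4 5 8]
Step 6: flows [0->2,1->2,3->2,4->2] -> levels [7 7 8 4 7]
  -> period-2 cycle (repeats step 4); tank 2 never drops to <=2
Tank 2 never reaches <=2 within 15 steps

Answer: -1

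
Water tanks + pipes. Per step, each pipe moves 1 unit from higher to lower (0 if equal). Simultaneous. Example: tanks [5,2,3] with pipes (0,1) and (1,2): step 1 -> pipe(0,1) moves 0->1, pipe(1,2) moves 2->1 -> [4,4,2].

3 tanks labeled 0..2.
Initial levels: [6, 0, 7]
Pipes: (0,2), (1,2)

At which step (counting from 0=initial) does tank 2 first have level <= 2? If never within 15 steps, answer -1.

Step 1: flows [2->0,2->1] -> levels [7 1 5]
Step 2: flows [0->2,2->1] -> levels [6 2 5]
Step 3: flows [0->2,2->1] -> levels [5 3 5]
Step 4: flows [0=2,2->1] -> levels [5 4 4]
Step 5: flows [0->2,1=2] -> levels [4 4 5]
Step 6: flows [2->0,2->1] -> levels [5 5 3]
Step 7: flows [0->2,1->2] -> levels [4 4 5]
  -> period-2 cycle (repeats step 5); tank 2 never drops to <=2
Tank 2 never reaches <=2 within 15 steps

Answer: -1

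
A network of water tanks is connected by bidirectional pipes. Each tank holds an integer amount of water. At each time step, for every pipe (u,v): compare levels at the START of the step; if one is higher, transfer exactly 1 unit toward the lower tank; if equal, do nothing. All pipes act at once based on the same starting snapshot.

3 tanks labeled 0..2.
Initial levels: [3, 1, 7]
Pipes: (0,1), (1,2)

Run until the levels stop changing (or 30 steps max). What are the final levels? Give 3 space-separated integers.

Answer: 4 3 4

Derivation:
Step 1: flows [0->1,2->1] -> levels [2 3 6]
Step 2: flows [1->0,2->1] -> levels [3 3 5]
Step 3: flows [0=1,2->1] -> levels [3 4 4]
Step 4: flows [1->0,1=2] -> levels [4 3 4]
Step 5: flows [0->1,2->1] -> levels [3 5 3]
Step 6: flows [1->0,1->2] -> levels [4 3 4]
  -> period-2 cycle: step 6 state = step 4 state; never stabilizes
  -> state at step 30: (30-4) mod 2 = 0, same as step 4 -> [4 3 4]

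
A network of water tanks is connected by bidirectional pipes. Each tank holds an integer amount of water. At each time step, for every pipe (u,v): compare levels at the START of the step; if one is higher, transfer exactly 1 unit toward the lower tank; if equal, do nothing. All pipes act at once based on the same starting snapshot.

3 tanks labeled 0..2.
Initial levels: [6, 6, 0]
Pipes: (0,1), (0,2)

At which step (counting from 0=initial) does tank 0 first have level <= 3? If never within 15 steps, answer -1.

Step 1: flows [0=1,0->2] -> levels [5 6 1]
Step 2: flows [1->0,0->2] -> levels [5 5 2]
Step 3: flows [0=1,0->2] -> levels [4 5 3]
Step 4: flows [1->0,0->2] -> levels [4 4 4]
Step 5: flows [0=1,0=2] -> levels [4 4 4]
  -> stable; tank 0 stays at 4 > 3
Tank 0 never reaches <=3 within 15 steps

Answer: -1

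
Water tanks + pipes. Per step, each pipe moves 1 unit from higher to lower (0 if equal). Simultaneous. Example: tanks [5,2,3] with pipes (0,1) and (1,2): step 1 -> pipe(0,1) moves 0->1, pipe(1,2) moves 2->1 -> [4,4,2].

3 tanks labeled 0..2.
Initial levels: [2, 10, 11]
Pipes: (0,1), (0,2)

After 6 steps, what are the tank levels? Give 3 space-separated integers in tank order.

Answer: 7 8 8

Derivation:
Step 1: flows [1->0,2->0] -> levels [4 9 10]
Step 2: flows [1->0,2->0] -> levels [6 8 9]
Step 3: flows [1->0,2->0] -> levels [8 7 8]
Step 4: flows [0->1,0=2] -> levels [7 8 8]
Step 5: flows [1->0,2->0] -> levels [9 7 7]
Step 6: flows [0->1,0->2] -> levels [7 8 8]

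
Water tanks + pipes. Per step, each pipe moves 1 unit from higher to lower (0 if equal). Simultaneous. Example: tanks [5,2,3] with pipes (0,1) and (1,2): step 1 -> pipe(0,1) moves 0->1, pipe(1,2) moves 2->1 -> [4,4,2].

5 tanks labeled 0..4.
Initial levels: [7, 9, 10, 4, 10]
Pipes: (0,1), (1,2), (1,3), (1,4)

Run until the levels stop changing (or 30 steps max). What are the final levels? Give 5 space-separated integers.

Answer: 9 5 9 8 9

Derivation:
Step 1: flows [1->0,2->1,1->3,4->1] -> levels [8 9 9 5 9]
Step 2: flows [1->0,1=2,1->3,1=4] -> levels [9 7 9 6 9]
Step 3: flows [0->1,2->1,1->3,4->1] -> levels [8 9 8 7 8]
Step 4: flows [1->0,1->2,1->3,1->4] -> levels [9 5 9 8 9]
Step 5: flows [0->1,2->1,3->1,4->1] -> levels [8 9 8 7 8]
  -> period-2 cycle: step 5 state = step 3 state; never stabilizes
  -> state at step 30: (30-3) mod 2 = 1, same as step 4 -> [9 5 9 8 9]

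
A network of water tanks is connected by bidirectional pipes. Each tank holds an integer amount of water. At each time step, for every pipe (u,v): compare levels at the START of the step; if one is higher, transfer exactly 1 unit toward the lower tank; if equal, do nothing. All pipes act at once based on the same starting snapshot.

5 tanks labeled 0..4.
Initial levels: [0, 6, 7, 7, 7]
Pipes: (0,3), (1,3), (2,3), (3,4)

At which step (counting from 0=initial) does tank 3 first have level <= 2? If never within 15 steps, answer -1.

Step 1: flows [3->0,3->1,2=3,3=4] -> levels [1 7 7 5 7]
Step 2: flows [3->0,1->3,2->3,4->3] -> levels [2 6 6 7 6]
Step 3: flows [3->0,3->1,3->2,3->4] -> levels [3 7 7 3 7]
Step 4: flows [0=3,1->3,2->3,4->3] -> levels [3 6 6 6 6]
Step 5: flows [3->0,1=3,2=3,3=4] -> levels [4 6 6 5 6]
Step 6: flows [3->0,1->3,2->3,4->3] -> levels [5 5 5 7 5]
Step 7: flows [3->0,3->1,3->2,3->4] -> levels [6 6 6 3 6]
Step 8: flows [0->3,1->3,2->3,4->3] -> levels [5 5 5 7 5]
  -> period-2 cycle (repeats step 6); tank 3 never drops to <=2
Tank 3 never reaches <=2 within 15 steps

Answer: -1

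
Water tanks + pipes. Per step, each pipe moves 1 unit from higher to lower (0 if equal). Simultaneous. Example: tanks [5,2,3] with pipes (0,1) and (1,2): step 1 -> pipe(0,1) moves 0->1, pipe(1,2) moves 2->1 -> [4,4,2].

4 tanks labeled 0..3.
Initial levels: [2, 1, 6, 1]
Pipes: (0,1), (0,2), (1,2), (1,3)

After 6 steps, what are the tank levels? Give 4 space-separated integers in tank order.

Step 1: flows [0->1,2->0,2->1,1=3] -> levels [2 3 4 1]
Step 2: flows [1->0,2->0,2->1,1->3] -> levels [4 2 2 2]
Step 3: flows [0->1,0->2,1=2,1=3] -> levels [2 3 3 2]
Step 4: flows [1->0,2->0,1=2,1->3] -> levels [4 1 2 3]
Step 5: flows [0->1,0->2,2->1,3->1] -> levels [2 4 2 2]
Step 6: flows [1->0,0=2,1->2,1->3] -> levels [3 1 3 3]

Answer: 3 1 3 3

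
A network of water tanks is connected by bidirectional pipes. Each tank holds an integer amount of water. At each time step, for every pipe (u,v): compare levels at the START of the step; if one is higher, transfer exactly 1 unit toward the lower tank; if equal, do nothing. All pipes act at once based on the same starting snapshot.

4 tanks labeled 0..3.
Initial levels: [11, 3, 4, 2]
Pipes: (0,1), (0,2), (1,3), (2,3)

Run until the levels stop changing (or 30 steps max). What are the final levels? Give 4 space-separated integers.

Step 1: flows [0->1,0->2,1->3,2->3] -> levels [9 3 4 4]
Step 2: flows [0->1,0->2,3->1,2=3] -> levels [7 5 5 3]
Step 3: flows [0->1,0->2,1->3,2->3] -> levels [5 5 5 5]
Step 4: flows [0=1,0=2,1=3,2=3] -> levels [5 5 5 5]
  -> stable (no change)

Answer: 5 5 5 5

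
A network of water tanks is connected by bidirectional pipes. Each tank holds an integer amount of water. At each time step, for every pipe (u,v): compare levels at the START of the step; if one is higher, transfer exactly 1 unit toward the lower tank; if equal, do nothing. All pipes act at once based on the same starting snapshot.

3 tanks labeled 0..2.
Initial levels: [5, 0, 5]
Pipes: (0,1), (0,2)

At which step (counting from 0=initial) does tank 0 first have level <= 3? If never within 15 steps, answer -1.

Answer: 3

Derivation:
Step 1: flows [0->1,0=2] -> levels [4 1 5]
Step 2: flows [0->1,2->0] -> levels [4 2 4]
Step 3: flows [0->1,0=2] -> levels [3 3 4]
Tank 0 first reaches <=3 at step 3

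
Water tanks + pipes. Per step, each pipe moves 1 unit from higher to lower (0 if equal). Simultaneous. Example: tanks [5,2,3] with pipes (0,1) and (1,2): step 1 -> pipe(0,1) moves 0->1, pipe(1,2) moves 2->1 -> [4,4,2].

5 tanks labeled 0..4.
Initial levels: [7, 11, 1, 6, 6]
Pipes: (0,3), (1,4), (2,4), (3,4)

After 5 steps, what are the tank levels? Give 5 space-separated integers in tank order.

Answer: 6 7 6 7 5

Derivation:
Step 1: flows [0->3,1->4,4->2,3=4] -> levels [6 10 2 7 6]
Step 2: flows [3->0,1->4,4->2,3->4] -> levels [7 9 3 5 7]
Step 3: flows [0->3,1->4,4->2,4->3] -> levels [6 8 4 7 6]
Step 4: flows [3->0,1->4,4->2,3->4] -> levels [7 7 5 5 7]
Step 5: flows [0->3,1=4,4->2,4->3] -> levels [6 7 6 7 5]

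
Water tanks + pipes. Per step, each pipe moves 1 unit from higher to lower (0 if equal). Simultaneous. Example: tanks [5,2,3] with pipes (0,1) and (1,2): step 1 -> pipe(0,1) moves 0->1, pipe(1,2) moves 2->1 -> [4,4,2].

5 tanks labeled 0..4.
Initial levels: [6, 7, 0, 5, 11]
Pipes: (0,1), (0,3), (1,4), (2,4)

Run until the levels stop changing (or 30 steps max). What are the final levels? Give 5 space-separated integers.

Step 1: flows [1->0,0->3,4->1,4->2] -> levels [6 7 1 6 9]
Step 2: flows [1->0,0=3,4->1,4->2] -> levels [7 7 2 6 7]
Step 3: flows [0=1,0->3,1=4,4->2] -> levels [6 7 3 7 6]
Step 4: flows [1->0,3->0,1->4,4->2] -> levels [8 5 4 6 6]
Step 5: flows [0->1,0->3,4->1,4->2] -> levels [6 7 5 7 4]
Step 6: flows [1->0,3->0,1->4,2->4] -> levels [8 5 4 6 6]
  -> period-2 cycle: step 6 state = step 4 state; never stabilizes
  -> state at step 30: (30-4) mod 2 = 0, same as step 4 -> [8 5 4 6 6]

Answer: 8 5 4 6 6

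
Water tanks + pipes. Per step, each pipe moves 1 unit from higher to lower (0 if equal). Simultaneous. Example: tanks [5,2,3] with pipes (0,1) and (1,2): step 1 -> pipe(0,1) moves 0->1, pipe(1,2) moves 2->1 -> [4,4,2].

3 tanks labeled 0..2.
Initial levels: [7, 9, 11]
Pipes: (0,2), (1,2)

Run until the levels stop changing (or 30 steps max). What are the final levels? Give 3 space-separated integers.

Step 1: flows [2->0,2->1] -> levels [8 10 9]
Step 2: flows [2->0,1->2] -> levels [9 9 9]
Step 3: flows [0=2,1=2] -> levels [9 9 9]
  -> stable (no change)

Answer: 9 9 9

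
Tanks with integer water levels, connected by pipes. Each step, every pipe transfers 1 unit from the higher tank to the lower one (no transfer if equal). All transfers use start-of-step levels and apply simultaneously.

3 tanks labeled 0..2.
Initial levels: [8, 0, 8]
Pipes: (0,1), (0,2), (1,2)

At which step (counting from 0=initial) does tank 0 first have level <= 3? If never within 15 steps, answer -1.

Step 1: flows [0->1,0=2,2->1] -> levels [7 2 7]
Step 2: flows [0->1,0=2,2->1] -> levels [6 4 6]
Step 3: flows [0->1,0=2,2->1] -> levels [5 6 5]
Step 4: flows [1->0,0=2,1->2] -> levels [6 4 6]
  -> period-2 cycle (repeats step 2); tank 0 never drops to <=3
Tank 0 never reaches <=3 within 15 steps

Answer: -1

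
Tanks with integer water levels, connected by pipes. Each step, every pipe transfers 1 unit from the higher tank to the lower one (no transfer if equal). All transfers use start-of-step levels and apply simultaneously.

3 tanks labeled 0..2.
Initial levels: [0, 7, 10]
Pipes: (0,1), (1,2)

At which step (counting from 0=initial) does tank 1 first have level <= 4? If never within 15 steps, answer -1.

Step 1: flows [1->0,2->1] -> levels [1 7 9]
Step 2: flows [1->0,2->1] -> levels [2 7 8]
Step 3: flows [1->0,2->1] -> levels [3 7 7]
Step 4: flows [1->0,1=2] -> levels [4 6 7]
Step 5: flows [1->0,2->1] -> levels [5 6 6]
Step 6: flows [1->0,1=2] -> levels [6 5 6]
Step 7: flows [0->1,2->1] -> levels [5 7 5]
Step 8: flows [1->0,1->2] -> levels [6 5 6]
  -> period-2 cycle (repeats step 6); tank 1 never drops to <=4
Tank 1 never reaches <=4 within 15 steps

Answer: -1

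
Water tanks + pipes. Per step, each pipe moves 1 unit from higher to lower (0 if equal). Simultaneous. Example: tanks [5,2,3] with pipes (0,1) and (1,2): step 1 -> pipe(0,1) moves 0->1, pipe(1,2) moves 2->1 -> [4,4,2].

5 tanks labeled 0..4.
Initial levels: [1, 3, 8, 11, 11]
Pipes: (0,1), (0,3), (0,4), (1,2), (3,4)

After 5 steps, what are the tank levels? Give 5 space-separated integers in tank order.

Step 1: flows [1->0,3->0,4->0,2->1,3=4] -> levels [4 3 7 10 10]
Step 2: flows [0->1,3->0,4->0,2->1,3=4] -> levels [5 5 6 9 9]
Step 3: flows [0=1,3->0,4->0,2->1,3=4] -> levels [7 6 5 8 8]
Step 4: flows [0->1,3->0,4->0,1->2,3=4] -> levels [8 6 6 7 7]
Step 5: flows [0->1,0->3,0->4,1=2,3=4] -> levels [5 7 6 8 8]

Answer: 5 7 6 8 8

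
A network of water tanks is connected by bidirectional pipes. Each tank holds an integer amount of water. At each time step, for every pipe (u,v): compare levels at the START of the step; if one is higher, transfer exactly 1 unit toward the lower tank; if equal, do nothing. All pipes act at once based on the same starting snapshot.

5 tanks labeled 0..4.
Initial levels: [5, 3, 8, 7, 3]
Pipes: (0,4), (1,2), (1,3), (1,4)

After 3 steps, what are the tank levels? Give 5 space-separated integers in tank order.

Answer: 5 4 6 6 5

Derivation:
Step 1: flows [0->4,2->1,3->1,1=4] -> levels [4 5 7 6 4]
Step 2: flows [0=4,2->1,3->1,1->4] -> levels [4 6 6 5 5]
Step 3: flows [4->0,1=2,1->3,1->4] -> levels [5 4 6 6 5]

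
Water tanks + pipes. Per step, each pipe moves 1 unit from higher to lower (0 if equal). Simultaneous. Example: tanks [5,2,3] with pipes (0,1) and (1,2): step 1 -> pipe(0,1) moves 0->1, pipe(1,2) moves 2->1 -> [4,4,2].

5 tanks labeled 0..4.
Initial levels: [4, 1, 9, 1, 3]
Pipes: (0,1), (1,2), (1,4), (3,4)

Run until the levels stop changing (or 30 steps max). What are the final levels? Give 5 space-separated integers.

Answer: 4 3 4 3 4

Derivation:
Step 1: flows [0->1,2->1,4->1,4->3] -> levels [3 4 8 2 1]
Step 2: flows [1->0,2->1,1->4,3->4] -> levels [4 3 7 1 3]
Step 3: flows [0->1,2->1,1=4,4->3] -> levels [3 5 6 2 2]
Step 4: flows [1->0,2->1,1->4,3=4] -> levels [4 4 5 2 3]
Step 5: flows [0=1,2->1,1->4,4->3] -> levels [4 4 4 3 3]
Step 6: flows [0=1,1=2,1->4,3=4] -> levels [4 3 4 3 4]
Step 7: flows [0->1,2->1,4->1,4->3] -> levels [3 6 3 4 2]
Step 8: flows [1->0,1->2,1->4,3->4] -> levels [4 3 4 3 4]
  -> period-2 cycle: step 8 state = step 6 state; never stabilizes
  -> state at step 30: (30-6) mod 2 = 0, same as step 6 -> [4 3 4 3 4]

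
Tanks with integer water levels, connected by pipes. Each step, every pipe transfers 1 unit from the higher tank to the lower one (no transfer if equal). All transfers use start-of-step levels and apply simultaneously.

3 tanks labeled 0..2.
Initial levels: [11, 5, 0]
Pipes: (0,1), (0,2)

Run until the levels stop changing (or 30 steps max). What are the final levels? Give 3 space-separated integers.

Answer: 6 5 5

Derivation:
Step 1: flows [0->1,0->2] -> levels [9 6 1]
Step 2: flows [0->1,0->2] -> levels [7 7 2]
Step 3: flows [0=1,0->2] -> levels [6 7 3]
Step 4: flows [1->0,0->2] -> levels [6 6 4]
Step 5: flows [0=1,0->2] -> levels [5 6 5]
Step 6: flows [1->0,0=2] -> levels [6 5 5]
Step 7: flows [0->1,0->2] -> levels [4 6 6]
Step 8: flows [1->0,2->0] -> levels [6 5 5]
  -> period-2 cycle: step 8 state = step 6 state; never stabilizes
  -> state at step 30: (30-6) mod 2 = 0, same as step 6 -> [6 5 5]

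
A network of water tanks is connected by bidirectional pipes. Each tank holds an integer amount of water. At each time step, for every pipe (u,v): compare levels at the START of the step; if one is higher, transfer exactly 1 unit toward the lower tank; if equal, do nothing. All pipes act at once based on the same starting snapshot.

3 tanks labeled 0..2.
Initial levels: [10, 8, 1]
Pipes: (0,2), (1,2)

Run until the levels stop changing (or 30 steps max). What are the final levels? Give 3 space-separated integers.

Step 1: flows [0->2,1->2] -> levels [9 7 3]
Step 2: flows [0->2,1->2] -> levels [8 6 5]
Step 3: flows [0->2,1->2] -> levels [7 5 7]
Step 4: flows [0=2,2->1] -> levels [7 6 6]
Step 5: flows [0->2,1=2] -> levels [6 6 7]
Step 6: flows [2->0,2->1] -> levels [7 7 5]
Step 7: flows [0->2,1->2] -> levels [6 6 7]
  -> period-2 cycle: step 7 state = step 5 state; never stabilizes
  -> state at step 30: (30-5) mod 2 = 1, same as step 6 -> [7 7 5]

Answer: 7 7 5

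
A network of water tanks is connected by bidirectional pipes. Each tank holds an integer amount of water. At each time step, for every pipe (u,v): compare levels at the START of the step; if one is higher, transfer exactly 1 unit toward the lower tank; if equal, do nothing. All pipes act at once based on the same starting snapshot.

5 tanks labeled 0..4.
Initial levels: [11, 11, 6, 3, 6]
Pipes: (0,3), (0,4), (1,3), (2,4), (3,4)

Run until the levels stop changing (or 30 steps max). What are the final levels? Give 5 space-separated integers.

Step 1: flows [0->3,0->4,1->3,2=4,4->3] -> levels [9 10 6 6 6]
Step 2: flows [0->3,0->4,1->3,2=4,3=4] -> levels [7 9 6 8 7]
Step 3: flows [3->0,0=4,1->3,4->2,3->4] -> levels [8 8 7 7 7]
Step 4: flows [0->3,0->4,1->3,2=4,3=4] -> levels [6 7 7 9 8]
Step 5: flows [3->0,4->0,3->1,4->2,3->4] -> levels [8 8 8 6 7]
Step 6: flows [0->3,0->4,1->3,2->4,4->3] -> levels [6 7 7 9 8]
  -> period-2 cycle: step 6 state = step 4 state; never stabilizes
  -> state at step 30: (30-4) mod 2 = 0, same as step 4 -> [6 7 7 9 8]

Answer: 6 7 7 9 8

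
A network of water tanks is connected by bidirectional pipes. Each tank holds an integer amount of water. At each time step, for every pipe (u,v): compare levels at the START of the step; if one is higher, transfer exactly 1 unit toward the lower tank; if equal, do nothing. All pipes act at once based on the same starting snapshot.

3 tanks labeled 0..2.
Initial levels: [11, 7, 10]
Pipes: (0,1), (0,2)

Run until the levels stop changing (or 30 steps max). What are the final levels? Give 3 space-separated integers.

Step 1: flows [0->1,0->2] -> levels [9 8 11]
Step 2: flows [0->1,2->0] -> levels [9 9 10]
Step 3: flows [0=1,2->0] -> levels [10 9 9]
Step 4: flows [0->1,0->2] -> levels [8 10 10]
Step 5: flows [1->0,2->0] -> levels [10 9 9]
  -> period-2 cycle: step 5 state = step 3 state; never stabilizes
  -> state at step 30: (30-3) mod 2 = 1, same as step 4 -> [8 10 10]

Answer: 8 10 10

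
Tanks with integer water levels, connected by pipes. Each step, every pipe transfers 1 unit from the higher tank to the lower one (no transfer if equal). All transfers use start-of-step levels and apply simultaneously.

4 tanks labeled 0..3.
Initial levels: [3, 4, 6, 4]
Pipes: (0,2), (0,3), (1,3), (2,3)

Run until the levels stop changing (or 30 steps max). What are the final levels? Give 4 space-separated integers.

Step 1: flows [2->0,3->0,1=3,2->3] -> levels [5 4 4 4]
Step 2: flows [0->2,0->3,1=3,2=3] -> levels [3 4 5 5]
Step 3: flows [2->0,3->0,3->1,2=3] -> levels [5 5 4 3]
Step 4: flows [0->2,0->3,1->3,2->3] -> levels [3 4 4 6]
Step 5: flows [2->0,3->0,3->1,3->2] -> levels [5 5 4 3]
  -> period-2 cycle: step 5 state = step 3 state; never stabilizes
  -> state at step 30: (30-3) mod 2 = 1, same as step 4 -> [3 4 4 6]

Answer: 3 4 4 6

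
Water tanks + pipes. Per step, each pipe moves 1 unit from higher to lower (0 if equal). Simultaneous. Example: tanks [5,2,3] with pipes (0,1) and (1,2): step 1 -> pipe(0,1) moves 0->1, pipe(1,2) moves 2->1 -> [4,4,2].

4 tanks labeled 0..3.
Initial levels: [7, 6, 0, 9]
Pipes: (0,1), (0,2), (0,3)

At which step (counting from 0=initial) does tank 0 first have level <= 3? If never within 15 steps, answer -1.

Step 1: flows [0->1,0->2,3->0] -> levels [6 7 1 8]
Step 2: flows [1->0,0->2,3->0] -> levels [7 6 2 7]
Step 3: flows [0->1,0->2,0=3] -> levels [5 7 3 7]
Step 4: flows [1->0,0->2,3->0] -> levels [6 6 4 6]
Step 5: flows [0=1,0->2,0=3] -> levels [5 6 5 6]
Step 6: flows [1->0,0=2,3->0] -> levels [7 5 5 5]
Step 7: flows [0->1,0->2,0->3] -> levels [4 6 6 6]
Step 8: flows [1->0,2->0,3->0] -> levels [7 5 5 5]
  -> period-2 cycle (repeats step 6); tank 0 never drops to <=3
Tank 0 never reaches <=3 within 15 steps

Answer: -1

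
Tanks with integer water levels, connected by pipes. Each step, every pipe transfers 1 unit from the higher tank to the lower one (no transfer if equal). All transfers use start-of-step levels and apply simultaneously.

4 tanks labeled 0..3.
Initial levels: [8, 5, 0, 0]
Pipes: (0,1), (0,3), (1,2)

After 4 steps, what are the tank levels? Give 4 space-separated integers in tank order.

Answer: 2 4 3 4

Derivation:
Step 1: flows [0->1,0->3,1->2] -> levels [6 5 1 1]
Step 2: flows [0->1,0->3,1->2] -> levels [4 5 2 2]
Step 3: flows [1->0,0->3,1->2] -> levels [4 3 3 3]
Step 4: flows [0->1,0->3,1=2] -> levels [2 4 3 4]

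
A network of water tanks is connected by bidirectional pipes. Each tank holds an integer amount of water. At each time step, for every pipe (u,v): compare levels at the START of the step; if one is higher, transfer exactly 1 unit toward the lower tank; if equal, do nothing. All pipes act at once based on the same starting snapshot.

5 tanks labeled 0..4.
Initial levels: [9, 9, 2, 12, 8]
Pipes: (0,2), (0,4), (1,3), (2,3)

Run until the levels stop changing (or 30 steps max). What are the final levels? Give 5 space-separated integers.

Step 1: flows [0->2,0->4,3->1,3->2] -> levels [7 10 4 10 9]
Step 2: flows [0->2,4->0,1=3,3->2] -> levels [7 10 6 9 8]
Step 3: flows [0->2,4->0,1->3,3->2] -> levels [7 9 8 9 7]
Step 4: flows [2->0,0=4,1=3,3->2] -> levels [8 9 8 8 7]
Step 5: flows [0=2,0->4,1->3,2=3] -> levels [7 8 8 9 8]
Step 6: flows [2->0,4->0,3->1,3->2] -> levels [9 9 8 7 7]
Step 7: flows [0->2,0->4,1->3,2->3] -> levels [7 8 8 9 8]
  -> period-2 cycle: step 7 state = step 5 state; never stabilizes
  -> state at step 30: (30-5) mod 2 = 1, same as step 6 -> [9 9 8 7 7]

Answer: 9 9 8 7 7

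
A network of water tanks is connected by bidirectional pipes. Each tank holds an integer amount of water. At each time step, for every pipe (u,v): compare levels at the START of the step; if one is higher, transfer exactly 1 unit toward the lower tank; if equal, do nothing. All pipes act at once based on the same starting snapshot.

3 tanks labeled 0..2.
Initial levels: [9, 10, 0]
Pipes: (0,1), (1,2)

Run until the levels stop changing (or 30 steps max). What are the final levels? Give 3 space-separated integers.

Answer: 7 5 7

Derivation:
Step 1: flows [1->0,1->2] -> levels [10 8 1]
Step 2: flows [0->1,1->2] -> levels [9 8 2]
Step 3: flows [0->1,1->2] -> levels [8 8 3]
Step 4: flows [0=1,1->2] -> levels [8 7 4]
Step 5: flows [0->1,1->2] -> levels [7 7 5]
Step 6: flows [0=1,1->2] -> levels [7 6 6]
Step 7: flows [0->1,1=2] -> levels [6 7 6]
Step 8: flows [1->0,1->2] -> levels [7 5 7]
Step 9: flows [0->1,2->1] -> levels [6 7 6]
  -> period-2 cycle: step 9 state = step 7 state; never stabilizes
  -> state at step 30: (30-7) mod 2 = 1, same as step 8 -> [7 5 7]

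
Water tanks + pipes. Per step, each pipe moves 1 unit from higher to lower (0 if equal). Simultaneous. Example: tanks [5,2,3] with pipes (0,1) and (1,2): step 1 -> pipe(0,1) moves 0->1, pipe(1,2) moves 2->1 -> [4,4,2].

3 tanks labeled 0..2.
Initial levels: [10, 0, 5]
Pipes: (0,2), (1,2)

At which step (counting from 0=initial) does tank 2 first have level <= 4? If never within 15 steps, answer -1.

Answer: -1

Derivation:
Step 1: flows [0->2,2->1] -> levels [9 1 5]
Step 2: flows [0->2,2->1] -> levels [8 2 5]
Step 3: flows [0->2,2->1] -> levels [7 3 5]
Step 4: flows [0->2,2->1] -> levels [6 4 5]
Step 5: flows [0->2,2->1] -> levels [5 5 5]
Step 6: flows [0=2,1=2] -> levels [5 5 5]
  -> stable; tank 2 stays at 5 > 4
Tank 2 never reaches <=4 within 15 steps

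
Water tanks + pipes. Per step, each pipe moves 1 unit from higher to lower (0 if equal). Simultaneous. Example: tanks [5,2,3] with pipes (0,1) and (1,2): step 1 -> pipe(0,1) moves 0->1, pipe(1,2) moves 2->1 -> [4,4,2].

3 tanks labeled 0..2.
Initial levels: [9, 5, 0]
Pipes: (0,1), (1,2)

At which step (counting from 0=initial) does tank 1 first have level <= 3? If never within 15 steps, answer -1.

Answer: -1

Derivation:
Step 1: flows [0->1,1->2] -> levels [8 5 1]
Step 2: flows [0->1,1->2] -> levels [7 5 2]
Step 3: flows [0->1,1->2] -> levels [6 5 3]
Step 4: flows [0->1,1->2] -> levels [5 5 4]
Step 5: flows [0=1,1->2] -> levels [5 4 5]
Step 6: flows [0->1,2->1] -> levels [4 6 4]
Step 7: flows [1->0,1->2] -> levels [5 4 5]
  -> period-2 cycle (repeats step 5); tank 1 never drops to <=3
Tank 1 never reaches <=3 within 15 steps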